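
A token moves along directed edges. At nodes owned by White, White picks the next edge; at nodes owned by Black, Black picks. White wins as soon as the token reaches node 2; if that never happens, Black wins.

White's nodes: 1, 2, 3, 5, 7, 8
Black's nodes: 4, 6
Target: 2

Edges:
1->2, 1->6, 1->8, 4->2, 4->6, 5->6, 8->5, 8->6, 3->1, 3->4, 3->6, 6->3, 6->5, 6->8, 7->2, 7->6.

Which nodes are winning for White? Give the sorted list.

A0 = {2}
A1: add {1, 7} — 1 (White) has 1→2; 7 (White) has 7→2.
A2: add {3} — 3 (White) has 3→1.
A3 = A2; e.g. 4 (Black) can still go to 6. Fixed point.
White's winning region = {1, 2, 3, 7}.

1, 2, 3, 7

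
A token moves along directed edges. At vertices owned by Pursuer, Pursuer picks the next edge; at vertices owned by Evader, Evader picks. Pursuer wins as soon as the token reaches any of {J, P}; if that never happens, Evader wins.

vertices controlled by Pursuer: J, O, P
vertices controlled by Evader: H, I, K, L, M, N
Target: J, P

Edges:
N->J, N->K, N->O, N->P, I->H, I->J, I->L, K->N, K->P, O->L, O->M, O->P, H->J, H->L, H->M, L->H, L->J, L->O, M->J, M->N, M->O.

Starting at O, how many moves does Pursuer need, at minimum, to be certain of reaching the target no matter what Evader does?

1

A0 = {J, P}
A1: add {O} — O (Pursuer) has O→P.
A2 = A1; e.g. H (Evader) can still go to L. Fixed point.
O enters the attractor at level 1, so Pursuer can force the target in 1 move from there.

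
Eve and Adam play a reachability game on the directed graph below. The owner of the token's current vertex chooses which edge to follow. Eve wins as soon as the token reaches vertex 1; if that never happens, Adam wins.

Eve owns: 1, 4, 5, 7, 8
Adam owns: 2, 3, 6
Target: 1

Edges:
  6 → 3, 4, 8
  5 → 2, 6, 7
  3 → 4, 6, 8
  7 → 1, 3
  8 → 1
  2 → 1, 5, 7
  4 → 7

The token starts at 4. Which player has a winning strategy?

A0 = {1}
A1: add {7, 8} — 7 (Eve) has 7→1; 8 (Eve) has 8→1.
A2: add {4, 5} — 4 (Eve) has 4→7; 5 (Eve) has 5→7.
4 ∈ A2, so Eve can force the target.

Eve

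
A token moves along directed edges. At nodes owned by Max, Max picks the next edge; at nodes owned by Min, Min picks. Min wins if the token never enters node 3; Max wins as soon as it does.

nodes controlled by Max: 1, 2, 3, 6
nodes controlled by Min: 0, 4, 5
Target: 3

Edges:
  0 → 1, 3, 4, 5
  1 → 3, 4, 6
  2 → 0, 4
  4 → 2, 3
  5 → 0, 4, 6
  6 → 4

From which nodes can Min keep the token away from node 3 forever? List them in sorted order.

A0 = {3}
A1: add {1} — 1 (Max) has 1→3.
A2 = A1; e.g. 0 (Min) can still go to 4. Fixed point.
Max's attractor = {1, 3}; Min avoids the target exactly from the complement.

0, 2, 4, 5, 6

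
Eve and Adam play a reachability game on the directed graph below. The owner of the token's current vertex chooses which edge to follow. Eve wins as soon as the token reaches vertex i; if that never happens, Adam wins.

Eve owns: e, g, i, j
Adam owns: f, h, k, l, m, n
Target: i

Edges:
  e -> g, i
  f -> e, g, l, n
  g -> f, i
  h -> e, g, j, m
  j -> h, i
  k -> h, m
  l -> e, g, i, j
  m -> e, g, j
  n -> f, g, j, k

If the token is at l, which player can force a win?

Eve

A0 = {i}
A1: add {e, g, j} — e (Eve) has e→i; g (Eve) has g→i; j (Eve) has j→i.
A2: add {l, m} — l (Adam): all of {e, g, i, j} already in; m (Adam): all of {e, g, j} already in.
l ∈ A2, so Eve can force the target.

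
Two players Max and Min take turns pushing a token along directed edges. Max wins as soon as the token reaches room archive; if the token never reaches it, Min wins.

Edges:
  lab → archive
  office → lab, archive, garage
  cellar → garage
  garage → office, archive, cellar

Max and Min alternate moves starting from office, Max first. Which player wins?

Track states (vertex, player-to-move).
A0 = {(archive,Max), (archive,Min)}
A1: add {(lab,Max), (lab,Min), (office,Max), (garage,Max)}.
(office,Max) ∈ A1 ⇒ Max forces the target.

Max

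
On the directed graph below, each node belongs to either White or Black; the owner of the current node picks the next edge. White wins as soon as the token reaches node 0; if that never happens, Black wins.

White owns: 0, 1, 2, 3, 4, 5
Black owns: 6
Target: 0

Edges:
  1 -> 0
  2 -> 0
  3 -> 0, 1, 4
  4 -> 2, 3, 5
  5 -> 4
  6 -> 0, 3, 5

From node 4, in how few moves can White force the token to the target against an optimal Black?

2

A0 = {0}
A1: add {1, 2, 3} — 1 (White) has 1→0; 2 (White) has 2→0; 3 (White) has 3→0.
A2: add {4} — 4 (White) has 4→2.
4 enters the attractor at level 2, so White can force the target in 2 moves from there.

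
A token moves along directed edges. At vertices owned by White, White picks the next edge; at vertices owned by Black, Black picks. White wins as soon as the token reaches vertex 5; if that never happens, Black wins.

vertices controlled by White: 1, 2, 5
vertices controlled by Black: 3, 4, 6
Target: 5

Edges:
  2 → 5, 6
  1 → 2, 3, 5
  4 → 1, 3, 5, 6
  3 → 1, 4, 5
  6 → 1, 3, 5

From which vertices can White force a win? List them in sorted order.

A0 = {5}
A1: add {1, 2} — 1 (White) has 1→5; 2 (White) has 2→5.
A2 = A1; e.g. 3 (Black) can still go to 4. Fixed point.
White's winning region = {1, 2, 5}.

1, 2, 5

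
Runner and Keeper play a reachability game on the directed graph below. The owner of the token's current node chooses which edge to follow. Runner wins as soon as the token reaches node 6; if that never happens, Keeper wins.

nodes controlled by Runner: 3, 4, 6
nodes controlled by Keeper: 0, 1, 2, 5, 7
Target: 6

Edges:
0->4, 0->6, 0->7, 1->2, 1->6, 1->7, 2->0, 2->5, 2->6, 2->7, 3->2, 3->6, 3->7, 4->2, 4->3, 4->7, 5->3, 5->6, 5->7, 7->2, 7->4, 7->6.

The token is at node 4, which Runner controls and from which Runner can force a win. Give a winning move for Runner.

3

A0 = {6}
A1: add {3} — 3 (Runner) has 3→6.
A2: add {4} — 4 (Runner) has 4→3.
A3 = A2; e.g. 0 (Keeper) can still go to 7. Fixed point.
From 4, successor 3 is in the attractor (rank 1); the other successors 2, 7 are not.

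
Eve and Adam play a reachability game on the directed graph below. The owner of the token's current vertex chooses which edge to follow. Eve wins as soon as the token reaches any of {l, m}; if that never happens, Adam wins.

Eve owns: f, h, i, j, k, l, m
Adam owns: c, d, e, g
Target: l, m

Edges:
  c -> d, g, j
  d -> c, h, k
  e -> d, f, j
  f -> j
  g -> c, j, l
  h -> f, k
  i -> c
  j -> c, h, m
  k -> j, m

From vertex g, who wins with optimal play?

A0 = {l, m}
A1: add {j, k} — j (Eve) has j→m; k (Eve) has k→m.
A2: add {f, h} — f (Eve) has f→j; h (Eve) has h→k.
A3 = A2; e.g. c (Adam) can still go to d. Fixed point.
g never enters the attractor, so Adam can avoid the target forever.

Adam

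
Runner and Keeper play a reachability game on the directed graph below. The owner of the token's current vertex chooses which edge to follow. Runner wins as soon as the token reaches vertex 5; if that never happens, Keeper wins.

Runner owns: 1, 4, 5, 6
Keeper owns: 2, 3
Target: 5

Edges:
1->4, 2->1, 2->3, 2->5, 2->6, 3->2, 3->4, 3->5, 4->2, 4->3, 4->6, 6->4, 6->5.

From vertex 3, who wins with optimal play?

A0 = {5}
A1: add {6} — 6 (Runner) has 6→5.
A2: add {4} — 4 (Runner) has 4→6.
A3: add {1} — 1 (Runner) has 1→4.
A4 = A3; e.g. 2 (Keeper) can still go to 3. Fixed point.
3 never enters the attractor, so Keeper can avoid the target forever.

Keeper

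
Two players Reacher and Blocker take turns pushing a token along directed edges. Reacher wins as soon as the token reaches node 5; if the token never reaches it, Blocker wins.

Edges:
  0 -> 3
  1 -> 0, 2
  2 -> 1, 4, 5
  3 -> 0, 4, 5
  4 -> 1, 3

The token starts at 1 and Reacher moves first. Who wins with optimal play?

Reacher

Track states (vertex, player-to-move).
A0 = {(5,Reacher), (5,Blocker)}
A1: add {(2,Reacher), (3,Reacher)}.
A2: add {(0,Blocker)}.
A3: add {(1,Reacher)}.
(1,Reacher) ∈ A3 ⇒ Reacher forces the target.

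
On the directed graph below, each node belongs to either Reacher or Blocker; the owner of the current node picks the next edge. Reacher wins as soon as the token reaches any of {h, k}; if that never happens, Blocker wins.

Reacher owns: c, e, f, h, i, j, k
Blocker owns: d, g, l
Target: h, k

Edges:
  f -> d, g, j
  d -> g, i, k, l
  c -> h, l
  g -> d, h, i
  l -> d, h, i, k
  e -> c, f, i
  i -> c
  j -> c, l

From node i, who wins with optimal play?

A0 = {h, k}
A1: add {c} — c (Reacher) has c→h.
A2: add {e, i, j} — e (Reacher) has e→c; i (Reacher) has i→c; j (Reacher) has j→c.
i ∈ A2, so Reacher can force the target.

Reacher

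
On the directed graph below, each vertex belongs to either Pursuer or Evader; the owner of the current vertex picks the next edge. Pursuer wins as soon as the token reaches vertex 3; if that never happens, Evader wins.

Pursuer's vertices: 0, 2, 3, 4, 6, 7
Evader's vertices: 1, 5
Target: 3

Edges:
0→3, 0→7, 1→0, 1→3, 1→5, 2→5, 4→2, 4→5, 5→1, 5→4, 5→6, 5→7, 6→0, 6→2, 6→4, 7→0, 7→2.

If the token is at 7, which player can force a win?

Pursuer

A0 = {3}
A1: add {0} — 0 (Pursuer) has 0→3.
A2: add {6, 7} — 6 (Pursuer) has 6→0; 7 (Pursuer) has 7→0.
A3 = A2; e.g. 1 (Evader) can still go to 5. Fixed point.
7 ∈ A2, so Pursuer can force the target.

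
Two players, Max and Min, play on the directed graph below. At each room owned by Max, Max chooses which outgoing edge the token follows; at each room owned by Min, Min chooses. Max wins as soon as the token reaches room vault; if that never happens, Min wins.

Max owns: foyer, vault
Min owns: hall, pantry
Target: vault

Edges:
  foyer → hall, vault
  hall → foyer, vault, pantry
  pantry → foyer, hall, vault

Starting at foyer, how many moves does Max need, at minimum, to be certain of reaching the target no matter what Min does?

1

A0 = {vault}
A1: add {foyer} — foyer (Max) has foyer→vault.
A2 = A1; e.g. hall (Min) can still go to pantry. Fixed point.
foyer enters the attractor at level 1, so Max can force the target in 1 move from there.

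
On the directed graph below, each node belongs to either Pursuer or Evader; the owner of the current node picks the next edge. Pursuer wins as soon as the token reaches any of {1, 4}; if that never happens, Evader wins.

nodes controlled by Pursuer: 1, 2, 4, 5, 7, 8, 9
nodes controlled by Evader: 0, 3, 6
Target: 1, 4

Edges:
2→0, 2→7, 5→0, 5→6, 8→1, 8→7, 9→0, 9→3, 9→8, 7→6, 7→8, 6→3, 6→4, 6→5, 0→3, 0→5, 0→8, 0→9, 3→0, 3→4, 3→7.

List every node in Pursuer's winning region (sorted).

A0 = {1, 4}
A1: add {8} — 8 (Pursuer) has 8→1.
A2: add {7, 9} — 7 (Pursuer) has 7→8; 9 (Pursuer) has 9→8.
A3: add {2} — 2 (Pursuer) has 2→7.
A4 = A3; e.g. 0 (Evader) can still go to 3. Fixed point.
Pursuer's winning region = {1, 2, 4, 7, 8, 9}.

1, 2, 4, 7, 8, 9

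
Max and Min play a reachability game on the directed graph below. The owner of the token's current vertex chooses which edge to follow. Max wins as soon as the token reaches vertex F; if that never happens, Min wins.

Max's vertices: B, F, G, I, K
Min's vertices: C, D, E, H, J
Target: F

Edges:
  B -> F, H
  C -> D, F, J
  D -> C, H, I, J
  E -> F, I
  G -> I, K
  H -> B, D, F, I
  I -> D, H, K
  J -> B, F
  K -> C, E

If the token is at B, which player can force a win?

A0 = {F}
A1: add {B} — B (Max) has B→F.
B ∈ A1, so Max can force the target.

Max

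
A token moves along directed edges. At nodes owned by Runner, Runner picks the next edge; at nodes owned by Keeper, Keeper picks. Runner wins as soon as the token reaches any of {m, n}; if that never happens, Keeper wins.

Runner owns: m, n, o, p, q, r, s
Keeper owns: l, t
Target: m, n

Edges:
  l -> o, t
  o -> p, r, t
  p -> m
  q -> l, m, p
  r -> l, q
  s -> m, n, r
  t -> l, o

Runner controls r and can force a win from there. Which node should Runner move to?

A0 = {m, n}
A1: add {p, q, s} — p (Runner) has p→m; q (Runner) has q→m; s (Runner) has s→m.
A2: add {o, r} — o (Runner) has o→p; r (Runner) has r→q.
A3 = A2; e.g. l (Keeper) can still go to t. Fixed point.
From r, successor q is in the attractor (rank 1); the other successor l is not.

q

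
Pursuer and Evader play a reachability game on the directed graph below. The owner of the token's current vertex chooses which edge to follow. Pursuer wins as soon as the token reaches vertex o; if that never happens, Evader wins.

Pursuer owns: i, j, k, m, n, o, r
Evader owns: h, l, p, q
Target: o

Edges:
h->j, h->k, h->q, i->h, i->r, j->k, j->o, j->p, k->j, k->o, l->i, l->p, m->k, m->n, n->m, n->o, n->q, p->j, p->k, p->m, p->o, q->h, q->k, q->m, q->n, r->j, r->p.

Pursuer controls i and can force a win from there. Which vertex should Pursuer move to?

A0 = {o}
A1: add {j, k, n} — j (Pursuer) has j→o; k (Pursuer) has k→o; n (Pursuer) has n→o.
A2: add {m, r} — m (Pursuer) has m→k; r (Pursuer) has r→j.
A3: add {i, p} — i (Pursuer) has i→r; p (Evader): all of {j, k, m, o} already in.
A4: add {l} — l (Evader): all of {i, p} already in.
A5 = A4; e.g. h (Evader) can still go to q. Fixed point.
From i, successor r is in the attractor (rank 2); the other successor h is not.

r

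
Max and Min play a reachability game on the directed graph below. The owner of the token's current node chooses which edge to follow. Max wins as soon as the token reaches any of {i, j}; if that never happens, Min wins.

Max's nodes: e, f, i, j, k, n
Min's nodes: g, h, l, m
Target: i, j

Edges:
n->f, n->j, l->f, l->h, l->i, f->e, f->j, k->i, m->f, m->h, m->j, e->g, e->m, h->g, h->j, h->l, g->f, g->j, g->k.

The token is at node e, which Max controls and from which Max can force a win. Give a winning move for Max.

g

A0 = {i, j}
A1: add {f, k, n} — f (Max) has f→j; k (Max) has k→i; n (Max) has n→j.
A2: add {g} — g (Min): all of {f, j, k} already in.
A3: add {e} — e (Max) has e→g.
A4 = A3; e.g. h (Min) can still go to l. Fixed point.
From e, successor g is in the attractor (rank 2); the other successor m is not.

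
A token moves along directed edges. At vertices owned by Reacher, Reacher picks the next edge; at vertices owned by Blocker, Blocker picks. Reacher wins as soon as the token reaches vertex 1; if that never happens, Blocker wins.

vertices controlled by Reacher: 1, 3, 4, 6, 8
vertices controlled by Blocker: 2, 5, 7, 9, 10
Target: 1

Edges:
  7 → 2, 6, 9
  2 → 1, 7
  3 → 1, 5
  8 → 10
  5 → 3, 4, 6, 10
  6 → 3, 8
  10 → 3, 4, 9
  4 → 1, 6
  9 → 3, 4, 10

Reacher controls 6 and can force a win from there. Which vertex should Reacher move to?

3

A0 = {1}
A1: add {3, 4} — 3 (Reacher) has 3→1; 4 (Reacher) has 4→1.
A2: add {6} — 6 (Reacher) has 6→3.
A3 = A2; e.g. 2 (Blocker) can still go to 7. Fixed point.
From 6, successor 3 is in the attractor (rank 1); the other successor 8 is not.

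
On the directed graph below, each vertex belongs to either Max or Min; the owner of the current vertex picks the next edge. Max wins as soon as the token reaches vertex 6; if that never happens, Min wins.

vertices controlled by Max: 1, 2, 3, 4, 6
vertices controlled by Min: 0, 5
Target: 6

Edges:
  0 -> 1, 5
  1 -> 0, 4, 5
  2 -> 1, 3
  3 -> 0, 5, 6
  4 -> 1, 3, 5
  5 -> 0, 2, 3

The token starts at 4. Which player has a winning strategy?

A0 = {6}
A1: add {3} — 3 (Max) has 3→6.
A2: add {2, 4} — 2 (Max) has 2→3; 4 (Max) has 4→3.
4 ∈ A2, so Max can force the target.

Max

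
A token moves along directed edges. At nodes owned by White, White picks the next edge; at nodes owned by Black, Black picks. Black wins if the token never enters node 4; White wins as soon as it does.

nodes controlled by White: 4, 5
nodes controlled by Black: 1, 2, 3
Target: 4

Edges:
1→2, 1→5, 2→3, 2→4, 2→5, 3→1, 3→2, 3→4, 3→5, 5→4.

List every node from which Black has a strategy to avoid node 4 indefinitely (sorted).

1, 2, 3

A0 = {4}
A1: add {5} — 5 (White) has 5→4.
A2 = A1; e.g. 1 (Black) can still go to 2. Fixed point.
White's attractor = {4, 5}; Black avoids the target exactly from the complement.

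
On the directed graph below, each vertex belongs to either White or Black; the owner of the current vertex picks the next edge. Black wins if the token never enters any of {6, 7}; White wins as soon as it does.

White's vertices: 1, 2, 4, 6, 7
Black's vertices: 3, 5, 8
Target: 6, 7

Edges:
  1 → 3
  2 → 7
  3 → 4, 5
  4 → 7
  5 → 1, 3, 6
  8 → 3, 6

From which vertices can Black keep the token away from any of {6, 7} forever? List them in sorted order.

1, 3, 5, 8

A0 = {6, 7}
A1: add {2, 4} — 2 (White) has 2→7; 4 (White) has 4→7.
A2 = A1; e.g. 1 (White) has no edge into A1. Fixed point.
White's attractor = {2, 4, 6, 7}; Black avoids the target exactly from the complement.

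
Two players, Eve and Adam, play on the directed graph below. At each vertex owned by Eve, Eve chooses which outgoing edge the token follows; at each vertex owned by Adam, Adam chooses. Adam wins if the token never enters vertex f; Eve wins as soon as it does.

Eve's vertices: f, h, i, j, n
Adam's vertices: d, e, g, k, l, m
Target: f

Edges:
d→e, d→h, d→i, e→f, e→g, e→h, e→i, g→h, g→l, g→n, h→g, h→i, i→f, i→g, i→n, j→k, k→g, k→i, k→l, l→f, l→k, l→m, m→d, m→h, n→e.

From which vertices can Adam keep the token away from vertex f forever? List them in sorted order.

A0 = {f}
A1: add {i} — i (Eve) has i→f.
A2: add {h} — h (Eve) has h→i.
A3 = A2; e.g. d (Adam) can still go to e. Fixed point.
Eve's attractor = {f, h, i}; Adam avoids the target exactly from the complement.

d, e, g, j, k, l, m, n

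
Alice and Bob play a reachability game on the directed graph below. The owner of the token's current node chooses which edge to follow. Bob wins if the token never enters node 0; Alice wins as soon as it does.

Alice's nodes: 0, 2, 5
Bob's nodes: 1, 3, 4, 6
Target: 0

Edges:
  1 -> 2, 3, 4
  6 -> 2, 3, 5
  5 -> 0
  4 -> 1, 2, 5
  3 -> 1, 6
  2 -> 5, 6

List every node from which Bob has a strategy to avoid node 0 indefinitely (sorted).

1, 3, 4, 6

A0 = {0}
A1: add {5} — 5 (Alice) has 5→0.
A2: add {2} — 2 (Alice) has 2→5.
A3 = A2; e.g. 1 (Bob) can still go to 3. Fixed point.
Alice's attractor = {0, 2, 5}; Bob avoids the target exactly from the complement.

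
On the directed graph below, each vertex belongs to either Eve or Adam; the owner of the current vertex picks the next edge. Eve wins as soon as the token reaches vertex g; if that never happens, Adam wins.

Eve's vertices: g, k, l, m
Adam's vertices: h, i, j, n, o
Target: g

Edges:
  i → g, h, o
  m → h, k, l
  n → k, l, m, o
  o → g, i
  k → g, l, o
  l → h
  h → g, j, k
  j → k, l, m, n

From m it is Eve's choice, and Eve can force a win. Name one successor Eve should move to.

k

A0 = {g}
A1: add {k} — k (Eve) has k→g.
A2: add {m} — m (Eve) has m→k.
A3 = A2; e.g. h (Adam) can still go to j. Fixed point.
From m, successor k is in the attractor (rank 1); the other successors h, l are not.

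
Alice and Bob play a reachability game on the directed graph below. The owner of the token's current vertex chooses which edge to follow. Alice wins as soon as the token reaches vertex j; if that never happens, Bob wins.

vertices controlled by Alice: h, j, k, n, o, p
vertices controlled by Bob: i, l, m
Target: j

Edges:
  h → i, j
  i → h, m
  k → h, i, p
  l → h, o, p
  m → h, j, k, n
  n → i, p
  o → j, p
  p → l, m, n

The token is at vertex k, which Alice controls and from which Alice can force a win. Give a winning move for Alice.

A0 = {j}
A1: add {h, o} — h (Alice) has h→j; o (Alice) has o→j.
A2: add {k} — k (Alice) has k→h.
A3 = A2; e.g. i (Bob) can still go to m. Fixed point.
From k, successor h is in the attractor (rank 1); the other successors i, p are not.

h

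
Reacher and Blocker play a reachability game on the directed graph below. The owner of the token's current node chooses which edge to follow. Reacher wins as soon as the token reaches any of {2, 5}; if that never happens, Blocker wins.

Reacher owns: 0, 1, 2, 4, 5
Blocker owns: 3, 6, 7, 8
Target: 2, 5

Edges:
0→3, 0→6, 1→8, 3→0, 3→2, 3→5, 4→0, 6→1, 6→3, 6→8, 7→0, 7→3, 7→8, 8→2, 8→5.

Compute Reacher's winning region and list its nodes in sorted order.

A0 = {2, 5}
A1: add {8} — 8 (Blocker): all of {2, 5} already in.
A2: add {1} — 1 (Reacher) has 1→8.
A3 = A2; e.g. 0 (Reacher) has no edge into A2. Fixed point.
Reacher's winning region = {1, 2, 5, 8}.

1, 2, 5, 8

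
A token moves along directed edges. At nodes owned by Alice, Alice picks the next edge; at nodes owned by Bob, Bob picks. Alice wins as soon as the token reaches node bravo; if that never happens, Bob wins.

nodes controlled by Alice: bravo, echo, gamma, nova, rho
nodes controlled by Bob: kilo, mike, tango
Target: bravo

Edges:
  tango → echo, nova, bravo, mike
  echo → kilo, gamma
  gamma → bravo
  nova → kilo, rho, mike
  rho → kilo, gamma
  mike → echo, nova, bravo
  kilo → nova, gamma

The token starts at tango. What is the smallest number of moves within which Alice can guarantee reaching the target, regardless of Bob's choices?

A0 = {bravo}
A1: add {gamma} — gamma (Alice) has gamma→bravo.
A2: add {echo, rho} — rho (Alice) has rho→gamma; echo (Alice) has echo→gamma.
A3: add {nova} — nova (Alice) has nova→rho.
A4: add {kilo, mike} — kilo (Bob): all of {nova, gamma} already in; mike (Bob): all of {echo, nova, bravo} already in.
A5: add {tango} — tango (Bob): all of {echo, nova, bravo, mike} already in.
A5 = all vertices. Fixed point.
tango enters the attractor at level 5, so Alice can force the target in 5 moves from there.

5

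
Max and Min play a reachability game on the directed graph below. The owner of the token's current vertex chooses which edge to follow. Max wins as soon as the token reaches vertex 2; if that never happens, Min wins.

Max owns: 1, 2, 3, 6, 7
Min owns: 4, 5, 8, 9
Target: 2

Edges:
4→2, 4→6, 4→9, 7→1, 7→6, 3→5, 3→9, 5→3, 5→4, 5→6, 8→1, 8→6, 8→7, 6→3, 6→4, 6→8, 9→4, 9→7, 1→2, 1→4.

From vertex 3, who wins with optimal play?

A0 = {2}
A1: add {1} — 1 (Max) has 1→2.
A2: add {7} — 7 (Max) has 7→1.
A3 = A2; e.g. 3 (Max) has no edge into A2. Fixed point.
3 never enters the attractor, so Min can avoid the target forever.

Min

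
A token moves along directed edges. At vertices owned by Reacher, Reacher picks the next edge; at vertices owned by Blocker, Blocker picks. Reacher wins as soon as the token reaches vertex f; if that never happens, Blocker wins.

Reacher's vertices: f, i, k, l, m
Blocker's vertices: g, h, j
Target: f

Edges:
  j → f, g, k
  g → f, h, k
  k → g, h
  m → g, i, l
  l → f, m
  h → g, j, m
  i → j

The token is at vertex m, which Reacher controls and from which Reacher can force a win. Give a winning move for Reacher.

A0 = {f}
A1: add {l} — l (Reacher) has l→f.
A2: add {m} — m (Reacher) has m→l.
A3 = A2; e.g. g (Blocker) can still go to h. Fixed point.
From m, successor l is in the attractor (rank 1); the other successors g, i are not.

l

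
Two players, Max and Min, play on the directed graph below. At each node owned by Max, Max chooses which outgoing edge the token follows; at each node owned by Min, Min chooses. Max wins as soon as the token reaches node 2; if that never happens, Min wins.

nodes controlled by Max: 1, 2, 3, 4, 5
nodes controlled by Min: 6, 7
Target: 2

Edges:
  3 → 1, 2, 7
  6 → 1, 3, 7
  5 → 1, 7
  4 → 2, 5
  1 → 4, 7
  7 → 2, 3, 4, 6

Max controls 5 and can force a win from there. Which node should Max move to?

A0 = {2}
A1: add {3, 4} — 3 (Max) has 3→2; 4 (Max) has 4→2.
A2: add {1} — 1 (Max) has 1→4.
A3: add {5} — 5 (Max) has 5→1.
A4 = A3; e.g. 6 (Min) can still go to 7. Fixed point.
From 5, successor 1 is in the attractor (rank 2); the other successor 7 is not.

1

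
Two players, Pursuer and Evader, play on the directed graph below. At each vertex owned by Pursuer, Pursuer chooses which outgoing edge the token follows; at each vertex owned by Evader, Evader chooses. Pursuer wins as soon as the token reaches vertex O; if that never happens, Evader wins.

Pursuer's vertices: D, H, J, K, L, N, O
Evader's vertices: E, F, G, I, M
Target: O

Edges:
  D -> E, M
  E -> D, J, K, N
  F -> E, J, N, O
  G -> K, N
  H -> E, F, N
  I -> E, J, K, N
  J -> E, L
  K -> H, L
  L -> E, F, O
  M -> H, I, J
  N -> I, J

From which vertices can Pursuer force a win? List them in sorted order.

G, H, J, K, L, N, O

A0 = {O}
A1: add {L} — L (Pursuer) has L→O.
A2: add {J, K} — J (Pursuer) has J→L; K (Pursuer) has K→L.
A3: add {N} — N (Pursuer) has N→J.
A4: add {G, H} — G (Evader): all of {K, N} already in; H (Pursuer) has H→N.
A5 = A4; e.g. D (Pursuer) has no edge into A4. Fixed point.
Pursuer's winning region = {G, H, J, K, L, N, O}.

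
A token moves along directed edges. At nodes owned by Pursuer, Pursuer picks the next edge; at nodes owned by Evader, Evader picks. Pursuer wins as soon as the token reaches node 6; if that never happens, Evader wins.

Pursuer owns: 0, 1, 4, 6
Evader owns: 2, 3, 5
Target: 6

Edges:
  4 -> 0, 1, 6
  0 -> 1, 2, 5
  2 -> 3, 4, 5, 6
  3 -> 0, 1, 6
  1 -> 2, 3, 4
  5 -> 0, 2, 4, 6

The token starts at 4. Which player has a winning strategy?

Pursuer

A0 = {6}
A1: add {4} — 4 (Pursuer) has 4→6.
4 ∈ A1, so Pursuer can force the target.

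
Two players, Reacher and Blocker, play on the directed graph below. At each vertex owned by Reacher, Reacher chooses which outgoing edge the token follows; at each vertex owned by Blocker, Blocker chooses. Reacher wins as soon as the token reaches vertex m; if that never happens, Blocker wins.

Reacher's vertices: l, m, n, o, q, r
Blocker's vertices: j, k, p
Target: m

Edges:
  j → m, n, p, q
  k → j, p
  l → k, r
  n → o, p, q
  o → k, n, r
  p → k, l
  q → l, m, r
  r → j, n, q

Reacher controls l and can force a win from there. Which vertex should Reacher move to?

r

A0 = {m}
A1: add {q} — q (Reacher) has q→m.
A2: add {n, r} — n (Reacher) has n→q; r (Reacher) has r→q.
A3: add {l, o} — l (Reacher) has l→r; o (Reacher) has o→n.
A4 = A3; e.g. j (Blocker) can still go to p. Fixed point.
From l, successor r is in the attractor (rank 2); the other successor k is not.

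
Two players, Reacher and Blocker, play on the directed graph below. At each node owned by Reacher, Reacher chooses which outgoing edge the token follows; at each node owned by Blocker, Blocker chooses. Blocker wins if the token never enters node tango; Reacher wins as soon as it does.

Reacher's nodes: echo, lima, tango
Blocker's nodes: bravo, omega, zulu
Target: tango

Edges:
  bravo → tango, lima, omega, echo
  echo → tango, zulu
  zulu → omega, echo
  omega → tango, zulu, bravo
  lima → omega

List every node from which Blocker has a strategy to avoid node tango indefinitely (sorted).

bravo, lima, omega, zulu

A0 = {tango}
A1: add {echo} — echo (Reacher) has echo→tango.
A2 = A1; e.g. lima (Reacher) has no edge into A1. Fixed point.
Reacher's attractor = {echo, tango}; Blocker avoids the target exactly from the complement.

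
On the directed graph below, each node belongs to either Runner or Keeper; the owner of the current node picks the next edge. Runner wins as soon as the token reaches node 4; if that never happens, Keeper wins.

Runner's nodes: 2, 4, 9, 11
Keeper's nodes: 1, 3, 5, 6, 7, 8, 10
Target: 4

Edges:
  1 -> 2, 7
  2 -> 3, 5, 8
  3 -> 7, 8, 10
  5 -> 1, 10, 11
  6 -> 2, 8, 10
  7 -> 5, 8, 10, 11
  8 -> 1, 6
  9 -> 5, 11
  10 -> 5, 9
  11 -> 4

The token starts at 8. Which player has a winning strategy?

Keeper

A0 = {4}
A1: add {11} — 11 (Runner) has 11→4.
A2: add {9} — 9 (Runner) has 9→11.
A3 = A2; e.g. 1 (Keeper) can still go to 2. Fixed point.
8 never enters the attractor, so Keeper can avoid the target forever.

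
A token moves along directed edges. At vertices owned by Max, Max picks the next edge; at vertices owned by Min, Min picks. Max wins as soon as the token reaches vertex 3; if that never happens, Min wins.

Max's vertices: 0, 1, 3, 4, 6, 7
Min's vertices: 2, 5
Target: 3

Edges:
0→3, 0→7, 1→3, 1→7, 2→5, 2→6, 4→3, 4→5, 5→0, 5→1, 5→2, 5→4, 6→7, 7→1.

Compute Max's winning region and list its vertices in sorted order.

A0 = {3}
A1: add {0, 1, 4} — 0 (Max) has 0→3; 1 (Max) has 1→3; 4 (Max) has 4→3.
A2: add {7} — 7 (Max) has 7→1.
A3: add {6} — 6 (Max) has 6→7.
A4 = A3; e.g. 2 (Min) can still go to 5. Fixed point.
Max's winning region = {0, 1, 3, 4, 6, 7}.

0, 1, 3, 4, 6, 7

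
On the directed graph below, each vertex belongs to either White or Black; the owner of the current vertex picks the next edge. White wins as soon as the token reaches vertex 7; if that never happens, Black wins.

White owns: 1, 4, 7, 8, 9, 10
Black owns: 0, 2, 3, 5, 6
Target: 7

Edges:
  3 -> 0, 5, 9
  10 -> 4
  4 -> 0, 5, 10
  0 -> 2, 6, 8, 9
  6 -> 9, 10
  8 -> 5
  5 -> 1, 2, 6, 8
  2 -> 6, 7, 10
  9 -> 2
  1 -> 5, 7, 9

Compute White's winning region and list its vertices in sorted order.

1, 7

A0 = {7}
A1: add {1} — 1 (White) has 1→7.
A2 = A1; e.g. 0 (Black) can still go to 2. Fixed point.
White's winning region = {1, 7}.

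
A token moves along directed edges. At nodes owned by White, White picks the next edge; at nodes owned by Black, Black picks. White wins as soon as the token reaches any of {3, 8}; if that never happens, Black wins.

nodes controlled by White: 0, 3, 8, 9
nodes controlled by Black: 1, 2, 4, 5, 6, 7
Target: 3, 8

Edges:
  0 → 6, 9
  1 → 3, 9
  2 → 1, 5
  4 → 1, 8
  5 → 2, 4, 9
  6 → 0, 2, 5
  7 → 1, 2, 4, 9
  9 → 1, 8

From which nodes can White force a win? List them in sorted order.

0, 1, 3, 4, 8, 9

A0 = {3, 8}
A1: add {9} — 9 (White) has 9→8.
A2: add {0, 1} — 0 (White) has 0→9; 1 (Black): all of {3, 9} already in.
A3: add {4} — 4 (Black): all of {1, 8} already in.
A4 = A3; e.g. 2 (Black) can still go to 5. Fixed point.
White's winning region = {0, 1, 3, 4, 8, 9}.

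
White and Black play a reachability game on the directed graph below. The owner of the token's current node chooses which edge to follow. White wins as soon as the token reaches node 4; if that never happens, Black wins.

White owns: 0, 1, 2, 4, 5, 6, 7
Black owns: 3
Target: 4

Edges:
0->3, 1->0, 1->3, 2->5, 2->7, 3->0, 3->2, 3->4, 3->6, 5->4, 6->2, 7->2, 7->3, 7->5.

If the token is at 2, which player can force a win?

A0 = {4}
A1: add {5} — 5 (White) has 5→4.
A2: add {2, 7} — 2 (White) has 2→5; 7 (White) has 7→5.
2 ∈ A2, so White can force the target.

White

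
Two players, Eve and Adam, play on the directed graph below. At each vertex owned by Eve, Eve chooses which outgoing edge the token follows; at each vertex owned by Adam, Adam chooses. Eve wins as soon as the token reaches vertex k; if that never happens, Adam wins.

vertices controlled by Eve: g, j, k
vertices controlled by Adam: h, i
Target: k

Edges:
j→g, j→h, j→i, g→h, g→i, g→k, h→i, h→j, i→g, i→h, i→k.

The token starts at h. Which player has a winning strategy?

A0 = {k}
A1: add {g} — g (Eve) has g→k.
A2: add {j} — j (Eve) has j→g.
A3 = A2; e.g. h (Adam) can still go to i. Fixed point.
h never enters the attractor, so Adam can avoid the target forever.

Adam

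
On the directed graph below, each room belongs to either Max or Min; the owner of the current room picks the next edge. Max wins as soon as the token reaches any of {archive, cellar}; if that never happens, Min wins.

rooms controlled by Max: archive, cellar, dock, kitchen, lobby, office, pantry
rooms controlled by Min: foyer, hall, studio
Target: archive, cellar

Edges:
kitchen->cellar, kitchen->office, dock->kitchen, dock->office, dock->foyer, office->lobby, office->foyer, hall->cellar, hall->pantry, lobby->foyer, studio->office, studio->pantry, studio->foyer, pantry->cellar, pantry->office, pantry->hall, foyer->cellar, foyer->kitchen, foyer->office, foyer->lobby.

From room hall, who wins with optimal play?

Max

A0 = {archive, cellar}
A1: add {kitchen, pantry} — kitchen (Max) has kitchen→cellar; pantry (Max) has pantry→cellar.
A2: add {dock, hall} — dock (Max) has dock→kitchen; hall (Min): all of {cellar, pantry} already in.
A3 = A2; e.g. office (Max) has no edge into A2. Fixed point.
hall ∈ A2, so Max can force the target.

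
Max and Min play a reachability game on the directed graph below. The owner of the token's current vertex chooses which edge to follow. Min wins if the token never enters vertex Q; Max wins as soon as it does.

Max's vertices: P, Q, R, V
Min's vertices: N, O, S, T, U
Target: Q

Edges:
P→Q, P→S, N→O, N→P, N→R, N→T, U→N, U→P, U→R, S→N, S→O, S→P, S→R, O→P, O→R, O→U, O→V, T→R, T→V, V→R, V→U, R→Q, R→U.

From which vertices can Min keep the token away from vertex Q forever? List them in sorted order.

N, O, S, U

A0 = {Q}
A1: add {P, R} — P (Max) has P→Q; R (Max) has R→Q.
A2: add {V} — V (Max) has V→R.
A3: add {T} — T (Min): all of {R, V} already in.
A4 = A3; e.g. N (Min) can still go to O. Fixed point.
Max's attractor = {P, Q, R, T, V}; Min avoids the target exactly from the complement.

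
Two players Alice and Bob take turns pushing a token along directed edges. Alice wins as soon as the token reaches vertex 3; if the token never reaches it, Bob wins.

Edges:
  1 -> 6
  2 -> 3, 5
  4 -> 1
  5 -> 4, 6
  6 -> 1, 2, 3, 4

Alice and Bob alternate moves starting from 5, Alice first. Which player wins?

Track states (vertex, player-to-move).
A0 = {(3,Alice), (3,Bob)}
A1: add {(2,Alice), (6,Alice)}.
A2: add {(1,Bob)}.
A3: add {(4,Alice)}.
A4: add {(5,Bob)}.
A5 = A4; e.g. (1,Alice) stays out. (5,Alice) never enters ⇒ Bob avoids the target.

Bob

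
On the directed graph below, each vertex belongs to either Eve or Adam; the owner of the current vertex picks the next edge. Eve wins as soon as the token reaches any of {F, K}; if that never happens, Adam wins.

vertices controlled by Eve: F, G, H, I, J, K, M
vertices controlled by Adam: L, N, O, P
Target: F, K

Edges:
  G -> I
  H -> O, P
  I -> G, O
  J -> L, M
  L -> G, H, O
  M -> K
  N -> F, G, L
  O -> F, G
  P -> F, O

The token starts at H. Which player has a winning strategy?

Adam

A0 = {F, K}
A1: add {M} — M (Eve) has M→K.
A2: add {J} — J (Eve) has J→M.
A3 = A2; e.g. G (Eve) has no edge into A2. Fixed point.
H never enters the attractor, so Adam can avoid the target forever.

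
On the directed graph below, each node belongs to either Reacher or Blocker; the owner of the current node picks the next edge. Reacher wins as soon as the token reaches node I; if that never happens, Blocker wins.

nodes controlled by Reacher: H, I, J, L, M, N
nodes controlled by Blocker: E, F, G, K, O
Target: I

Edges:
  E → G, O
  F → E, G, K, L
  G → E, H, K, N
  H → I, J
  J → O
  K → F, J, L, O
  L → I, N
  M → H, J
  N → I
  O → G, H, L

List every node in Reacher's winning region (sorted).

H, I, L, M, N

A0 = {I}
A1: add {H, L, N} — H (Reacher) has H→I; L (Reacher) has L→I; N (Reacher) has N→I.
A2: add {M} — M (Reacher) has M→H.
A3 = A2; e.g. E (Blocker) can still go to G. Fixed point.
Reacher's winning region = {H, I, L, M, N}.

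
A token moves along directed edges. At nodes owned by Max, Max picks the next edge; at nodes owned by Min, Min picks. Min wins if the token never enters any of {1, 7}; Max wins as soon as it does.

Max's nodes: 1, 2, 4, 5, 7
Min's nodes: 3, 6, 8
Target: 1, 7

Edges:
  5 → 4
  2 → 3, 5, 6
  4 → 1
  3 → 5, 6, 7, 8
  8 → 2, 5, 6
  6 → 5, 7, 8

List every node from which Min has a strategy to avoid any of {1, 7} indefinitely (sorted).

3, 6, 8

A0 = {1, 7}
A1: add {4} — 4 (Max) has 4→1.
A2: add {5} — 5 (Max) has 5→4.
A3: add {2} — 2 (Max) has 2→5.
A4 = A3; e.g. 3 (Min) can still go to 6. Fixed point.
Max's attractor = {1, 2, 4, 5, 7}; Min avoids the target exactly from the complement.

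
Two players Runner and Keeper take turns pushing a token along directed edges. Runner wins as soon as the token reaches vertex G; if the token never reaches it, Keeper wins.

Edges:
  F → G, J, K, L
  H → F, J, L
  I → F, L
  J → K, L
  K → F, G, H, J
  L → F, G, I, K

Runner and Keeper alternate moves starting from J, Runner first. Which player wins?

Track states (vertex, player-to-move).
A0 = {(G,Runner), (G,Keeper)}
A1: add {(F,Runner), (K,Runner), (L,Runner)}.
A2: add {(I,Keeper), (J,Keeper)}.
A3: add {(H,Runner)}.
A4 = A3; e.g. (F,Keeper) stays out. (J,Runner) never enters ⇒ Keeper avoids the target.

Keeper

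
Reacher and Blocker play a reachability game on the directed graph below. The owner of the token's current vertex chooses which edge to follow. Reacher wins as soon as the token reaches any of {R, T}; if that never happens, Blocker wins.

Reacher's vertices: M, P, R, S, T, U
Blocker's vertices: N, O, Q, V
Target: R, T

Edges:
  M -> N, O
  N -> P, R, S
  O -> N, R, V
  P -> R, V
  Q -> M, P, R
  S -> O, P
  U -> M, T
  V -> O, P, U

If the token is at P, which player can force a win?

Reacher

A0 = {R, T}
A1: add {P, U} — P (Reacher) has P→R; U (Reacher) has U→T.
P ∈ A1, so Reacher can force the target.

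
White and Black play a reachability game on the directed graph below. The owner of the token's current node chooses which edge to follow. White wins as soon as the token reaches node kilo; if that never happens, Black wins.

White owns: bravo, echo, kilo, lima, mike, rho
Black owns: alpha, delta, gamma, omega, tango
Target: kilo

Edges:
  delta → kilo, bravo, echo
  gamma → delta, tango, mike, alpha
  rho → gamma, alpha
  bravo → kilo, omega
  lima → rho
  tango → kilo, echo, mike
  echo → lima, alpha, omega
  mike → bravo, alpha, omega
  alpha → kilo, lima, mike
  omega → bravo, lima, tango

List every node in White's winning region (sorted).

A0 = {kilo}
A1: add {bravo} — bravo (White) has bravo→kilo.
A2: add {mike} — mike (White) has mike→bravo.
A3 = A2; e.g. delta (Black) can still go to echo. Fixed point.
White's winning region = {bravo, kilo, mike}.

bravo, kilo, mike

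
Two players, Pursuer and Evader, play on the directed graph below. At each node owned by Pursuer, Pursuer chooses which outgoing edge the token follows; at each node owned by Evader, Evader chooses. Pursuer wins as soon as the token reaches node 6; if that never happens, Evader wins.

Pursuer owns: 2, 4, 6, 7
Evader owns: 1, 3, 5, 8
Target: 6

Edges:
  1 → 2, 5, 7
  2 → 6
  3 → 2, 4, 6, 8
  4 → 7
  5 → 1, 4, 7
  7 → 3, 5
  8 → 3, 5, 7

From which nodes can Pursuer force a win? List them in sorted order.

A0 = {6}
A1: add {2} — 2 (Pursuer) has 2→6.
A2 = A1; e.g. 1 (Evader) can still go to 5. Fixed point.
Pursuer's winning region = {2, 6}.

2, 6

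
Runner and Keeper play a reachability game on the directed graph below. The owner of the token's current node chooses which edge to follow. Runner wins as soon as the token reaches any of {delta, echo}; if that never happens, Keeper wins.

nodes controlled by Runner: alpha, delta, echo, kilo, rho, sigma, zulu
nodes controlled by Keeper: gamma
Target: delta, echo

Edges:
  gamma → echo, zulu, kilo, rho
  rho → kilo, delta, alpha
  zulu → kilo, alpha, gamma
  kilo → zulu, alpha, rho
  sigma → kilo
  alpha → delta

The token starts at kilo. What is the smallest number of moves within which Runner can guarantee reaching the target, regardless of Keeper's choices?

A0 = {delta, echo}
A1: add {alpha, rho} — alpha (Runner) has alpha→delta; rho (Runner) has rho→delta.
A2: add {kilo, zulu} — zulu (Runner) has zulu→alpha; kilo (Runner) has kilo→alpha.
kilo enters the attractor at level 2, so Runner can force the target in 2 moves from there.

2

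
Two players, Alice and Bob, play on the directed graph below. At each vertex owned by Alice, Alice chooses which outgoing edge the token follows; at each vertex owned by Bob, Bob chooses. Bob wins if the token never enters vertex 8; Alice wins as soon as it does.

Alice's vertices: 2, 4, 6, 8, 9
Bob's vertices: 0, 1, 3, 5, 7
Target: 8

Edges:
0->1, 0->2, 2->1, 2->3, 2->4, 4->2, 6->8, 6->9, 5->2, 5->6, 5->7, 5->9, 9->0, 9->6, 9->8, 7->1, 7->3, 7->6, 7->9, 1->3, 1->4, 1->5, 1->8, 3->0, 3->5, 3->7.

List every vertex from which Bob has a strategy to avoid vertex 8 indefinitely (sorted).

0, 1, 2, 3, 4, 5, 7

A0 = {8}
A1: add {6, 9} — 6 (Alice) has 6→8; 9 (Alice) has 9→8.
A2 = A1; e.g. 0 (Bob) can still go to 1. Fixed point.
Alice's attractor = {6, 8, 9}; Bob avoids the target exactly from the complement.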